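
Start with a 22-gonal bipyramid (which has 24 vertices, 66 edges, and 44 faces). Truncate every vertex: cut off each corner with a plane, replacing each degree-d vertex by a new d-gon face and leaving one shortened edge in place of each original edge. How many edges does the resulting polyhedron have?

Truncation replaces each original edge-end by a new vertex, so V′ = 2E = 132.
Each original edge survives, and each old vertex of degree d contributes d new edges; summing degrees gives Σd = 2E, so E′ = E + 2E = 3E = 198.
Each original face survives and each original vertex becomes one new face: F′ = F + V = 68.

198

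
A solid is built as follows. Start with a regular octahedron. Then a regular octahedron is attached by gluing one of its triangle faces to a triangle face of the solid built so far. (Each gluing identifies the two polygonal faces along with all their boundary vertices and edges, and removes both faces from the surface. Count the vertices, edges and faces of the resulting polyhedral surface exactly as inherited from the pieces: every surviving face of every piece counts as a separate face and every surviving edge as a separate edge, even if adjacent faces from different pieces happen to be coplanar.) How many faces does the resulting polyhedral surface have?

A regular octahedron: V=6, E=12, F=8.
Attach a regular octahedron (V=6, E=12, F=8) along a 3-gon: merge 3 vertices and 3 edges, delete both glued faces → V=9, E=21, F=14.
Check: V − E + F = 9 − 21 + 14 = 2.

14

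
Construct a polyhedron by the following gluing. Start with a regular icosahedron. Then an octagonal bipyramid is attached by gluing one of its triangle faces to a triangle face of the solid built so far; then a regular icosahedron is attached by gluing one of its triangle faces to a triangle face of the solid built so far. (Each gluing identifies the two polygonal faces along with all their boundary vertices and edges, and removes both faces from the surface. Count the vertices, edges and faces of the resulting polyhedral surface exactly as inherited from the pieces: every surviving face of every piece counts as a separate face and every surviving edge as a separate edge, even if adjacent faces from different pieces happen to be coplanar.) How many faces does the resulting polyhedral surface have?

52

A regular icosahedron: V=12, E=30, F=20.
Attach an octagonal bipyramid (V=10, E=24, F=16) along a 3-gon: merge 3 vertices and 3 edges, delete both glued faces → V=19, E=51, F=34.
Attach a regular icosahedron (V=12, E=30, F=20) along a 3-gon: merge 3 vertices and 3 edges, delete both glued faces → V=28, E=78, F=52.
Check: V − E + F = 28 − 78 + 52 = 2.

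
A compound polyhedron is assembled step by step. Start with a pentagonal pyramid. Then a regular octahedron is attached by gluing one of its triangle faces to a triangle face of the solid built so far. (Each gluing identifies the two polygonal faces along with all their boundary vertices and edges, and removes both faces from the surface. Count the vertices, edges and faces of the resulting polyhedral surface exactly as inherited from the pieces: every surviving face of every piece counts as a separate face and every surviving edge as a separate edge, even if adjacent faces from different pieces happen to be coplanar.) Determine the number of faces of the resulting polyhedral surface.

A pentagonal pyramid: V=6, E=10, F=6.
Attach a regular octahedron (V=6, E=12, F=8) along a 3-gon: merge 3 vertices and 3 edges, delete both glued faces → V=9, E=19, F=12.
Check: V − E + F = 9 − 19 + 12 = 2.

12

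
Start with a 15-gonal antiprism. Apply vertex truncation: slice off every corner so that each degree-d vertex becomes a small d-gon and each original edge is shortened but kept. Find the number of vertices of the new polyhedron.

120

The base solid has V = 30, E = 60, F = 32.
Truncation replaces each original edge-end by a new vertex, so V′ = 2E = 120.
Each original edge survives, and each old vertex of degree d contributes d new edges; summing degrees gives Σd = 2E, so E′ = E + 2E = 3E = 180.
Each original face survives and each original vertex becomes one new face: F′ = F + V = 62.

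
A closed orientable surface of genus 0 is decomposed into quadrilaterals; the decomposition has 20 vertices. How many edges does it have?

36

χ = 2 − 2·0 = 2, and every face is a square so 4F = 2E.
V − E + F = 2 with E = 4F/2 gives 20 − (4/2 − 1)·F = 2, so F = 18 and E = 36.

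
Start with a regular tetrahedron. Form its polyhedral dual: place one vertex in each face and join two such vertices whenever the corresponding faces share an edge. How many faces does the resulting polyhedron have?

4

The base solid has V = 4, E = 6, F = 4.
The dual swaps V and F and preserves E: V′ = F = 4, E′ = E = 6, F′ = V = 4.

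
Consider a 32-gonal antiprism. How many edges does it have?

An antiprism on an n-gon has two n-gon caps and 2n triangles: V = 2·32 = 64, E = 4·32 = 128, F = 2·32 + 2 = 66.

128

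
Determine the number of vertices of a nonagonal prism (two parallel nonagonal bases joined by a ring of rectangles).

18

A prism on an n-gon has two n-gon bases and n rectangular sides: V = 2·9 = 18, E = 3·9 = 27, F = 9 + 2 = 11.
Check: V − E + F = 18 − 27 + 11 = 2.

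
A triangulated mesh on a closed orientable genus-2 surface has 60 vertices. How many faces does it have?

χ = 2 − 2·2 = -2, and every face is a triangle so 3F = 2E.
V − E + F = -2 with E = 3F/2 gives 60 − (3/2 − 1)·F = -2, so F = 124 and E = 186.

124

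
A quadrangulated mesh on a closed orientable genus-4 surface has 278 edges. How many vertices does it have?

χ = 2 − 2·4 = -6, and every face is a square so 4F = 2E.
F = 2E/4 = 139. Then V = -6 + E − F = -6 + 278 − 139 = 133.

133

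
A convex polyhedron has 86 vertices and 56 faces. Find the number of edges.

140

Here V − E + F = 2.
E = V + F − (2) = 86 + 56 − (2) = 140.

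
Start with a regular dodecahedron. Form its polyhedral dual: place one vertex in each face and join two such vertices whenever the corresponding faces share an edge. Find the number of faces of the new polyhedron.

The base solid has V = 20, E = 30, F = 12.
The dual swaps V and F and preserves E: V′ = F = 12, E′ = E = 30, F′ = V = 20.

20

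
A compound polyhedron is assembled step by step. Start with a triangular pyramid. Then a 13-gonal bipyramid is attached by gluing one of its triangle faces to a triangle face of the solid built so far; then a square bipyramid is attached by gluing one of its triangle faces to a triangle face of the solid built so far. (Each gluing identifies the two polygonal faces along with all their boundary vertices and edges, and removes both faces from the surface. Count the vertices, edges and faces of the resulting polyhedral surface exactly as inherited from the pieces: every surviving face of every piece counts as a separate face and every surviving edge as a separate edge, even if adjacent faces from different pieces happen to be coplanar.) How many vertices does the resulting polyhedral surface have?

A triangular pyramid: V=4, E=6, F=4.
Attach a 13-gonal bipyramid (V=15, E=39, F=26) along a 3-gon: merge 3 vertices and 3 edges, delete both glued faces → V=16, E=42, F=28.
Attach a square bipyramid (V=6, E=12, F=8) along a 3-gon: merge 3 vertices and 3 edges, delete both glued faces → V=19, E=51, F=34.
Check: V − E + F = 19 − 51 + 34 = 2.

19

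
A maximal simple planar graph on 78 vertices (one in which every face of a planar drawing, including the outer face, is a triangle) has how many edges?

In a plane triangulation 3F = 2E and V − E + F = 2, so E = 3V − 6 = 3·78 − 6 = 228.

228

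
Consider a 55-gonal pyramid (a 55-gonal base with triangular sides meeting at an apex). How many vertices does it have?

A pyramid on an n-gon base has one n-gon and n triangles: V = 55 + 1 = 56, E = 2·55 = 110, F = 55 + 1 = 56.
Check: V − E + F = 56 − 110 + 56 = 2.

56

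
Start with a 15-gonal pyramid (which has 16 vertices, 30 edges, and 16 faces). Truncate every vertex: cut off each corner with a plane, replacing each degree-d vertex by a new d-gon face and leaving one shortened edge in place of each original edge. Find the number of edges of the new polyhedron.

Truncation replaces each original edge-end by a new vertex, so V′ = 2E = 60.
Each original edge survives, and each old vertex of degree d contributes d new edges; summing degrees gives Σd = 2E, so E′ = E + 2E = 3E = 90.
Each original face survives and each original vertex becomes one new face: F′ = F + V = 32.

90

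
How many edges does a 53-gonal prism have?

159

A prism on an n-gon has two n-gon bases and n rectangular sides: V = 2·53 = 106, E = 3·53 = 159, F = 53 + 2 = 55.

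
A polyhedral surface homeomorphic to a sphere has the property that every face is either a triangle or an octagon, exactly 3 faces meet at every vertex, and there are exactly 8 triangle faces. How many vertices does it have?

Let x be the number of octagons; then F = 8 + x.
Edge–face incidences: 2E = 3·8 + 8·x = 24 + 8x.
Every vertex has degree 3, so 3V = 2E.
Euler: V − E + F = 2 ⇒ (2E)/3 − E + (8 + x) = 2.
Multiply by 6: 2·(2E) − 3·(2E) + 6·(8 + x) = 12, i.e. 48 + 6x − (24 + 8x) = 12.
Collecting terms: −2x + 24 = 12, so −2x = −12, so x = 6.
Then 2E = 24 + 8·6 = 72, so E = 36, V = 2E/3 = 24, F = 8 + 6 = 14.

24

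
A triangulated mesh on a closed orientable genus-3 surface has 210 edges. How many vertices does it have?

66

χ = 2 − 2·3 = -4, and every face is a triangle so 3F = 2E.
F = 2E/3 = 140. Then V = -4 + E − F = -4 + 210 − 140 = 66.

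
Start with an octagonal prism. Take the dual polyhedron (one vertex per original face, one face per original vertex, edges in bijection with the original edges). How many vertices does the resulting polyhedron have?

10

The base solid has V = 16, E = 24, F = 10.
The dual swaps V and F and preserves E: V′ = F = 10, E′ = E = 24, F′ = V = 16.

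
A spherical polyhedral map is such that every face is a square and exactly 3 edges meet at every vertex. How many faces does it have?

6

Each face has 4 edges and each edge borders two faces, so 2E = 4F.
Each vertex has degree 3, so 3V = 2E and hence V = 4F/3.
Euler: V − E + F = 2 ⇒ (4F/3) − (4F/2) + F = 2.
Multiply by 6: (8 − 12 + 6)F = 12, i.e. 2F = 12.
So F = 6, E = 4·6/2 = 12, V = 4·6/3 = 8.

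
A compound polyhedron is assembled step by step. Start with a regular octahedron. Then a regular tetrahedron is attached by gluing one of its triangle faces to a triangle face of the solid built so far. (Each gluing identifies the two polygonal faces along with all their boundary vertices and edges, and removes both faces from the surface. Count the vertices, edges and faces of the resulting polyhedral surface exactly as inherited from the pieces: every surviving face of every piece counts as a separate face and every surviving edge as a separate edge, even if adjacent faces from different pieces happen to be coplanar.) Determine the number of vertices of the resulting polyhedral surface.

A regular octahedron: V=6, E=12, F=8.
Attach a regular tetrahedron (V=4, E=6, F=4) along a 3-gon: merge 3 vertices and 3 edges, delete both glued faces → V=7, E=15, F=10.
Check: V − E + F = 7 − 15 + 10 = 2.

7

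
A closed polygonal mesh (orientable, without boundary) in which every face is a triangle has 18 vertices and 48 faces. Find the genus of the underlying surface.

Every face is a triangle, so 2E = 3·48 = 144, giving E = 72.
χ = V − E + F = 18 − 72 + 48 = -6.
For a closed orientable surface χ = 2 − 2g, so g = (2 − (-6))/2 = 4.

4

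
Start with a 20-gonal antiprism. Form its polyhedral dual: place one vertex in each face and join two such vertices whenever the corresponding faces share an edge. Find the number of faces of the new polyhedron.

40

The base solid has V = 40, E = 80, F = 42.
The dual swaps V and F and preserves E: V′ = F = 42, E′ = E = 80, F′ = V = 40.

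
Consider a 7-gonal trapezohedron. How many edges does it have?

The n-trapezohedron (dual of the n-antiprism) has V = 2·7 + 2 = 16, E = 4·7 = 28, F = 2·7 = 14.

28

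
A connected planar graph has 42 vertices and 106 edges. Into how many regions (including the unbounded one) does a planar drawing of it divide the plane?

66

Euler's formula for a connected plane graph: V − E + F = 2, so F = 2 − 42 + 106 = 66.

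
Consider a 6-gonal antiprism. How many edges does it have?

24

An antiprism on an n-gon has two n-gon caps and 2n triangles: V = 2·6 = 12, E = 4·6 = 24, F = 2·6 + 2 = 14.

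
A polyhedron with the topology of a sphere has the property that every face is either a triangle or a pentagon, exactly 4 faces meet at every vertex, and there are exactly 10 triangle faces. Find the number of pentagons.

Let x be the number of pentagons; then F = 10 + x.
Edge–face incidences: 2E = 3·10 + 5·x = 30 + 5x.
Every vertex has degree 4, so 4V = 2E.
Euler: V − E + F = 2 ⇒ (2E)/4 − E + (10 + x) = 2.
Multiply by 8: 2·(2E) − 4·(2E) + 8·(10 + x) = 16, i.e. 80 + 8x − 2·(30 + 5x) = 16.
Collecting terms: −2x + 20 = 16, so −2x = −4, so x = 2.
Then 2E = 30 + 5·2 = 40, so E = 20, V = 2E/4 = 10, F = 10 + 2 = 12.

2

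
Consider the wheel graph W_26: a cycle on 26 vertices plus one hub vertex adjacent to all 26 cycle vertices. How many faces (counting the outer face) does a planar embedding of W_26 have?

27

W_26 has V = 26 + 1 = 27 vertices and E = 2·26 = 52 edges.
By Euler's formula F = 2 − V + E = 2 − 27 + 52 = 27.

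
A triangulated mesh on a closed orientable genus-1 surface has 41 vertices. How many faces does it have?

χ = 2 − 2·1 = 0, and every face is a triangle so 3F = 2E.
V − E + F = 0 with E = 3F/2 gives 41 − (3/2 − 1)·F = 0, so F = 82 and E = 123.

82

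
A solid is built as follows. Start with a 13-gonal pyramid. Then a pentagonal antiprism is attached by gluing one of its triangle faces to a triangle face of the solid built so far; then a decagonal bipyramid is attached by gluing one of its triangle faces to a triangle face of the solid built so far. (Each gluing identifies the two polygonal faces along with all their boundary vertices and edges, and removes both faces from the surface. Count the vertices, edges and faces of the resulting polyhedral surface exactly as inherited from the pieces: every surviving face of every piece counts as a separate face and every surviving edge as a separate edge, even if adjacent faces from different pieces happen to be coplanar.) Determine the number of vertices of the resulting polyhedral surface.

A 13-gonal pyramid: V=14, E=26, F=14.
Attach a pentagonal antiprism (V=10, E=20, F=12) along a 3-gon: merge 3 vertices and 3 edges, delete both glued faces → V=21, E=43, F=24.
Attach a decagonal bipyramid (V=12, E=30, F=20) along a 3-gon: merge 3 vertices and 3 edges, delete both glued faces → V=30, E=70, F=42.
Check: V − E + F = 30 − 70 + 42 = 2.

30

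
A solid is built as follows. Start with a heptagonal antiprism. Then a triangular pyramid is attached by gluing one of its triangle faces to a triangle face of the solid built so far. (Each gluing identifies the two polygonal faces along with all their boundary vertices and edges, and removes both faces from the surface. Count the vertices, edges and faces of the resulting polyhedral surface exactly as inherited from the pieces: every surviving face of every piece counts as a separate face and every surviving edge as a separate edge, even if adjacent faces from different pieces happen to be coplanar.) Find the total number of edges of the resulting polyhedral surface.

A heptagonal antiprism: V=14, E=28, F=16.
Attach a triangular pyramid (V=4, E=6, F=4) along a 3-gon: merge 3 vertices and 3 edges, delete both glued faces → V=15, E=31, F=18.
Check: V − E + F = 15 − 31 + 18 = 2.

31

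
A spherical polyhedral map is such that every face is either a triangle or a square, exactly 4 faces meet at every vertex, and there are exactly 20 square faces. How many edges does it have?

Let x be the number of triangles; then F = 20 + x.
Edge–face incidences: 2E = 4·20 + 3·x = 80 + 3x.
Every vertex has degree 4, so 4V = 2E.
Euler: V − E + F = 2 ⇒ (2E)/4 − E + (20 + x) = 2.
Multiply by 8: 2·(2E) − 4·(2E) + 8·(20 + x) = 16, i.e. 160 + 8x − 2·(80 + 3x) = 16.
Collecting terms: 2x = 16, so x = 8.
Then 2E = 80 + 3·8 = 104, so E = 52, V = 2E/4 = 26, F = 20 + 8 = 28.

52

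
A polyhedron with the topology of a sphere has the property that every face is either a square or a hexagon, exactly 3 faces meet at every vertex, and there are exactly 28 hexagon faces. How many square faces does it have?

6

Let x be the number of squares; then F = 28 + x.
Edge–face incidences: 2E = 6·28 + 4·x = 168 + 4x.
Every vertex has degree 3, so 3V = 2E.
Euler: V − E + F = 2 ⇒ (2E)/3 − E + (28 + x) = 2.
Multiply by 6: 2·(2E) − 3·(2E) + 6·(28 + x) = 12, i.e. 168 + 6x − (168 + 4x) = 12.
Collecting terms: 2x = 12, so x = 6.
Then 2E = 168 + 4·6 = 192, so E = 96, V = 2E/3 = 64, F = 28 + 6 = 34.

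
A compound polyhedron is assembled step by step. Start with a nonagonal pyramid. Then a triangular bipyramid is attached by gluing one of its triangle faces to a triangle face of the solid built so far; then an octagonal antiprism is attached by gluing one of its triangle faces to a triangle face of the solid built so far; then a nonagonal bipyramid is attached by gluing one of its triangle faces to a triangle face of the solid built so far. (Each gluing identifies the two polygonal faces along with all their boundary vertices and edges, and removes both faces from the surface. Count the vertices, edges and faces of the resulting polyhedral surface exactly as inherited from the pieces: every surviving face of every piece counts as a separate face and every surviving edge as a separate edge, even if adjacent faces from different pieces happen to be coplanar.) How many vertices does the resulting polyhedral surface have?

33

A nonagonal pyramid: V=10, E=18, F=10.
Attach a triangular bipyramid (V=5, E=9, F=6) along a 3-gon: merge 3 vertices and 3 edges, delete both glued faces → V=12, E=24, F=14.
Attach an octagonal antiprism (V=16, E=32, F=18) along a 3-gon: merge 3 vertices and 3 edges, delete both glued faces → V=25, E=53, F=30.
Attach a nonagonal bipyramid (V=11, E=27, F=18) along a 3-gon: merge 3 vertices and 3 edges, delete both glued faces → V=33, E=77, F=46.
Check: V − E + F = 33 − 77 + 46 = 2.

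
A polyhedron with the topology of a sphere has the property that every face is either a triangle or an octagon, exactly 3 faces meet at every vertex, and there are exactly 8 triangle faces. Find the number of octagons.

6

Let x be the number of octagons; then F = 8 + x.
Edge–face incidences: 2E = 3·8 + 8·x = 24 + 8x.
Every vertex has degree 3, so 3V = 2E.
Euler: V − E + F = 2 ⇒ (2E)/3 − E + (8 + x) = 2.
Multiply by 6: 2·(2E) − 3·(2E) + 6·(8 + x) = 12, i.e. 48 + 6x − (24 + 8x) = 12.
Collecting terms: −2x + 24 = 12, so −2x = −12, so x = 6.
Then 2E = 24 + 8·6 = 72, so E = 36, V = 2E/3 = 24, F = 8 + 6 = 14.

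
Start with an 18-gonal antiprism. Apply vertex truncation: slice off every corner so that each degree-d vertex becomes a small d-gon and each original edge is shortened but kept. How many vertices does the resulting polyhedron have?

144

The base solid has V = 36, E = 72, F = 38.
Truncation replaces each original edge-end by a new vertex, so V′ = 2E = 144.
Each original edge survives, and each old vertex of degree d contributes d new edges; summing degrees gives Σd = 2E, so E′ = E + 2E = 3E = 216.
Each original face survives and each original vertex becomes one new face: F′ = F + V = 74.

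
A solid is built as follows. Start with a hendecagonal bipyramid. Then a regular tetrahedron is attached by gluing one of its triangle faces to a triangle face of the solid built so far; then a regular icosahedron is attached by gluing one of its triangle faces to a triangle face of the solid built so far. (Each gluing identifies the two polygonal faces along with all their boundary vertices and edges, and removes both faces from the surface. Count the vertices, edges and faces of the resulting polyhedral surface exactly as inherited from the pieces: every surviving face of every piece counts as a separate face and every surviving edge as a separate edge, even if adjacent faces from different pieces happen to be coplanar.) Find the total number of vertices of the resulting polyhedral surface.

A hendecagonal bipyramid: V=13, E=33, F=22.
Attach a regular tetrahedron (V=4, E=6, F=4) along a 3-gon: merge 3 vertices and 3 edges, delete both glued faces → V=14, E=36, F=24.
Attach a regular icosahedron (V=12, E=30, F=20) along a 3-gon: merge 3 vertices and 3 edges, delete both glued faces → V=23, E=63, F=42.
Check: V − E + F = 23 − 63 + 42 = 2.

23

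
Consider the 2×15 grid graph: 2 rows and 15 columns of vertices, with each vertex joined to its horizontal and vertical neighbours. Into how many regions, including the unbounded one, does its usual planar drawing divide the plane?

15

The grid has V = 2·15 = 30 vertices and E = 2·14 + 15·1 = 43 edges.
F = 2 − V + E = 2 − 30 + 43 = 15.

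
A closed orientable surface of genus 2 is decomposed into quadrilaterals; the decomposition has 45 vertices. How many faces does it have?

47

χ = 2 − 2·2 = -2, and every face is a square so 4F = 2E.
V − E + F = -2 with E = 4F/2 gives 45 − (4/2 − 1)·F = -2, so F = 47 and E = 94.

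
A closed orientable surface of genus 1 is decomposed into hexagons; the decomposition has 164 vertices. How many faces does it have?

82

χ = 2 − 2·1 = 0, and every face is a hexagon so 6F = 2E.
V − E + F = 0 with E = 6F/2 gives 164 − (6/2 − 1)·F = 0, so F = 82 and E = 246.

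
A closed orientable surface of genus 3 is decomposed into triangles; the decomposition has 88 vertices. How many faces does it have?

184

χ = 2 − 2·3 = -4, and every face is a triangle so 3F = 2E.
V − E + F = -4 with E = 3F/2 gives 88 − (3/2 − 1)·F = -4, so F = 184 and E = 276.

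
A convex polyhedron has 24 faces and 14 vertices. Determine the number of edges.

36

Here V − E + F = 2.
E = V + F − (2) = 14 + 24 − (2) = 36.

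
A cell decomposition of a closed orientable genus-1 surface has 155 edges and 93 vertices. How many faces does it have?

62

For a closed orientable surface of genus 1, χ = 2 − 2·1 = 0.
F = 0 − V + E = 0 − 93 + 155 = 62.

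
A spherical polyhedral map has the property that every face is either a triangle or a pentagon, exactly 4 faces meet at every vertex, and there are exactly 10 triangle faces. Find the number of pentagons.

Let x be the number of pentagons; then F = 10 + x.
Edge–face incidences: 2E = 3·10 + 5·x = 30 + 5x.
Every vertex has degree 4, so 4V = 2E.
Euler: V − E + F = 2 ⇒ (2E)/4 − E + (10 + x) = 2.
Multiply by 8: 2·(2E) − 4·(2E) + 8·(10 + x) = 16, i.e. 80 + 8x − 2·(30 + 5x) = 16.
Collecting terms: −2x + 20 = 16, so −2x = −4, so x = 2.
Then 2E = 30 + 5·2 = 40, so E = 20, V = 2E/4 = 10, F = 10 + 2 = 12.

2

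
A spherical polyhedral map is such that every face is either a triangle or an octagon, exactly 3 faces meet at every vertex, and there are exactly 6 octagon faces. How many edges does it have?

Let x be the number of triangles; then F = 6 + x.
Edge–face incidences: 2E = 8·6 + 3·x = 48 + 3x.
Every vertex has degree 3, so 3V = 2E.
Euler: V − E + F = 2 ⇒ (2E)/3 − E + (6 + x) = 2.
Multiply by 6: 2·(2E) − 3·(2E) + 6·(6 + x) = 12, i.e. 36 + 6x − (48 + 3x) = 12.
Collecting terms: 3x − 12 = 12, so 3x = 24, so x = 8.
Then 2E = 48 + 3·8 = 72, so E = 36, V = 2E/3 = 24, F = 6 + 8 = 14.

36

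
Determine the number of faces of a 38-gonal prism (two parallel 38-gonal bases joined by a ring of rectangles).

40

A prism on an n-gon has two n-gon bases and n rectangular sides: V = 2·38 = 76, E = 3·38 = 114, F = 38 + 2 = 40.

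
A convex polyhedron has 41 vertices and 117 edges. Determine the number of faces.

78

Here V − E + F = 2.
F = 2 − V + E = 2 − 41 + 117 = 78.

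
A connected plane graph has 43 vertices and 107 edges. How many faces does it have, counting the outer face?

Euler's formula for a connected plane graph: V − E + F = 2, so F = 2 − 43 + 107 = 66.

66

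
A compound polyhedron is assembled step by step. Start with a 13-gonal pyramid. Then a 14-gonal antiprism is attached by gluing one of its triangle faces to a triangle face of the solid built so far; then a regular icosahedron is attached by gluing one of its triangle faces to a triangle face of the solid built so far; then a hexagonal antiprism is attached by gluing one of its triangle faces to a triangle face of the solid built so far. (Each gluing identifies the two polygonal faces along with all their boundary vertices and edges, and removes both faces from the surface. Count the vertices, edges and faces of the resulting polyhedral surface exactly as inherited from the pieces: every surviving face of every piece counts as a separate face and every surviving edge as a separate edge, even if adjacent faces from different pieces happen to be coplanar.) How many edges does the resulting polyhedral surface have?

A 13-gonal pyramid: V=14, E=26, F=14.
Attach a 14-gonal antiprism (V=28, E=56, F=30) along a 3-gon: merge 3 vertices and 3 edges, delete both glued faces → V=39, E=79, F=42.
Attach a regular icosahedron (V=12, E=30, F=20) along a 3-gon: merge 3 vertices and 3 edges, delete both glued faces → V=48, E=106, F=60.
Attach a hexagonal antiprism (V=12, E=24, F=14) along a 3-gon: merge 3 vertices and 3 edges, delete both glued faces → V=57, E=127, F=72.
Check: V − E + F = 57 − 127 + 72 = 2.

127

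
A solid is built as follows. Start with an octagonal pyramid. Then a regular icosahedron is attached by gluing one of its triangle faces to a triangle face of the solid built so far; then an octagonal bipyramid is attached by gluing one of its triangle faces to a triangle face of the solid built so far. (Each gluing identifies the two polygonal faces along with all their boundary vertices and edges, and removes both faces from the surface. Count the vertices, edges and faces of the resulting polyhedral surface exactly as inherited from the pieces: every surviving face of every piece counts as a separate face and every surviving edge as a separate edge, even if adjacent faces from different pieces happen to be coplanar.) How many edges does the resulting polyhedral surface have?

An octagonal pyramid: V=9, E=16, F=9.
Attach a regular icosahedron (V=12, E=30, F=20) along a 3-gon: merge 3 vertices and 3 edges, delete both glued faces → V=18, E=43, F=27.
Attach an octagonal bipyramid (V=10, E=24, F=16) along a 3-gon: merge 3 vertices and 3 edges, delete both glued faces → V=25, E=64, F=41.
Check: V − E + F = 25 − 64 + 41 = 2.

64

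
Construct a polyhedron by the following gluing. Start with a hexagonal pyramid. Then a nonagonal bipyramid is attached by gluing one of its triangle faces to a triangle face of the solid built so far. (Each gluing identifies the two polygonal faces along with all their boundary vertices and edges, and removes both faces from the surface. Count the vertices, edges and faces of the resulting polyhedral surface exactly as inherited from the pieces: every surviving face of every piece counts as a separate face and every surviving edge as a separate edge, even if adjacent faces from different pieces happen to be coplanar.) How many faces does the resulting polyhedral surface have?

A hexagonal pyramid: V=7, E=12, F=7.
Attach a nonagonal bipyramid (V=11, E=27, F=18) along a 3-gon: merge 3 vertices and 3 edges, delete both glued faces → V=15, E=36, F=23.
Check: V − E + F = 15 − 36 + 23 = 2.

23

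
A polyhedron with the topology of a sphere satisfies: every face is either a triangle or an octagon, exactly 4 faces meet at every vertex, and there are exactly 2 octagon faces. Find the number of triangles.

Let x be the number of triangles; then F = 2 + x.
Edge–face incidences: 2E = 8·2 + 3·x = 16 + 3x.
Every vertex has degree 4, so 4V = 2E.
Euler: V − E + F = 2 ⇒ (2E)/4 − E + (2 + x) = 2.
Multiply by 8: 2·(2E) − 4·(2E) + 8·(2 + x) = 16, i.e. 16 + 8x − 2·(16 + 3x) = 16.
Collecting terms: 2x − 16 = 16, so 2x = 32, so x = 16.
Then 2E = 16 + 3·16 = 64, so E = 32, V = 2E/4 = 16, F = 2 + 16 = 18.

16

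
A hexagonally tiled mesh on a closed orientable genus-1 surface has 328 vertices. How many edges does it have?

492

χ = 2 − 2·1 = 0, and every face is a hexagon so 6F = 2E.
V − E + F = 0 with E = 6F/2 gives 328 − (6/2 − 1)·F = 0, so F = 164 and E = 492.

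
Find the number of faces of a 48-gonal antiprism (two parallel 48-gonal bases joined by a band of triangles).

98

An antiprism on an n-gon has two n-gon caps and 2n triangles: V = 2·48 = 96, E = 4·48 = 192, F = 2·48 + 2 = 98.
Check: V − E + F = 96 − 192 + 98 = 2.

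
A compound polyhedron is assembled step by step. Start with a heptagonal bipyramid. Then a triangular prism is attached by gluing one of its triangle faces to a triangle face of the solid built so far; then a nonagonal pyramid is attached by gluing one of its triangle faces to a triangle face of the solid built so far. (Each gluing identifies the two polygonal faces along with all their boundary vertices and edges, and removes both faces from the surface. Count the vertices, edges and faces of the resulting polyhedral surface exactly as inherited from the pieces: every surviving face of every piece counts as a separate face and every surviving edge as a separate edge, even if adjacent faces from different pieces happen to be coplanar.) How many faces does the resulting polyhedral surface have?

A heptagonal bipyramid: V=9, E=21, F=14.
Attach a triangular prism (V=6, E=9, F=5) along a 3-gon: merge 3 vertices and 3 edges, delete both glued faces → V=12, E=27, F=17.
Attach a nonagonal pyramid (V=10, E=18, F=10) along a 3-gon: merge 3 vertices and 3 edges, delete both glued faces → V=19, E=42, F=25.
Check: V − E + F = 19 − 42 + 25 = 2.

25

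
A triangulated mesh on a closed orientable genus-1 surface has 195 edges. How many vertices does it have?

χ = 2 − 2·1 = 0, and every face is a triangle so 3F = 2E.
F = 2E/3 = 130. Then V = 0 + E − F = 0 + 195 − 130 = 65.

65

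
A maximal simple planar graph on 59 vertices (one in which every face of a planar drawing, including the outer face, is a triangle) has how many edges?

171

In a plane triangulation 3F = 2E and V − E + F = 2, so E = 3V − 6 = 3·59 − 6 = 171.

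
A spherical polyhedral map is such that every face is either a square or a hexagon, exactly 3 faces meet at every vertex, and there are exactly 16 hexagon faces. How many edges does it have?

60

Let x be the number of squares; then F = 16 + x.
Edge–face incidences: 2E = 6·16 + 4·x = 96 + 4x.
Every vertex has degree 3, so 3V = 2E.
Euler: V − E + F = 2 ⇒ (2E)/3 − E + (16 + x) = 2.
Multiply by 6: 2·(2E) − 3·(2E) + 6·(16 + x) = 12, i.e. 96 + 6x − (96 + 4x) = 12.
Collecting terms: 2x = 12, so x = 6.
Then 2E = 96 + 4·6 = 120, so E = 60, V = 2E/3 = 40, F = 16 + 6 = 22.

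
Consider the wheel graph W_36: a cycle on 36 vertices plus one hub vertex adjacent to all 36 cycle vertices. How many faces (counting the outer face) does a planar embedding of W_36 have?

37

W_36 has V = 36 + 1 = 37 vertices and E = 2·36 = 72 edges.
By Euler's formula F = 2 − V + E = 2 − 37 + 72 = 37.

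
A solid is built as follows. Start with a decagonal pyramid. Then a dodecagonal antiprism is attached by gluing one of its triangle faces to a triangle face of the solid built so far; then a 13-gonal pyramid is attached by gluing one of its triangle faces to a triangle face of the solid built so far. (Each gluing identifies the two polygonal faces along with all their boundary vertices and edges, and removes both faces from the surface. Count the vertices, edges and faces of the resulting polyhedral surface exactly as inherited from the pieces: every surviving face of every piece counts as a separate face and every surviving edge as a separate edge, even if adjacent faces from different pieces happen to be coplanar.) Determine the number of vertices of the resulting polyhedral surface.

A decagonal pyramid: V=11, E=20, F=11.
Attach a dodecagonal antiprism (V=24, E=48, F=26) along a 3-gon: merge 3 vertices and 3 edges, delete both glued faces → V=32, E=65, F=35.
Attach a 13-gonal pyramid (V=14, E=26, F=14) along a 3-gon: merge 3 vertices and 3 edges, delete both glued faces → V=43, E=88, F=47.
Check: V − E + F = 43 − 88 + 47 = 2.

43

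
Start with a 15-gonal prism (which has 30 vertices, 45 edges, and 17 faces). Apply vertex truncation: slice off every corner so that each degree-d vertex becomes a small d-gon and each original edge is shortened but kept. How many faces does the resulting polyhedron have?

47

Truncation replaces each original edge-end by a new vertex, so V′ = 2E = 90.
Each original edge survives, and each old vertex of degree d contributes d new edges; summing degrees gives Σd = 2E, so E′ = E + 2E = 3E = 135.
Each original face survives and each original vertex becomes one new face: F′ = F + V = 47.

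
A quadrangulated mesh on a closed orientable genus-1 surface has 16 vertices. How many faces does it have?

χ = 2 − 2·1 = 0, and every face is a square so 4F = 2E.
V − E + F = 0 with E = 4F/2 gives 16 − (4/2 − 1)·F = 0, so F = 16 and E = 32.

16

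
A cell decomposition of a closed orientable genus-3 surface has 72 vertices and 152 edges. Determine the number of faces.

76

For a closed orientable surface of genus 3, χ = 2 − 2·3 = -4.
F = -4 − V + E = -4 − 72 + 152 = 76.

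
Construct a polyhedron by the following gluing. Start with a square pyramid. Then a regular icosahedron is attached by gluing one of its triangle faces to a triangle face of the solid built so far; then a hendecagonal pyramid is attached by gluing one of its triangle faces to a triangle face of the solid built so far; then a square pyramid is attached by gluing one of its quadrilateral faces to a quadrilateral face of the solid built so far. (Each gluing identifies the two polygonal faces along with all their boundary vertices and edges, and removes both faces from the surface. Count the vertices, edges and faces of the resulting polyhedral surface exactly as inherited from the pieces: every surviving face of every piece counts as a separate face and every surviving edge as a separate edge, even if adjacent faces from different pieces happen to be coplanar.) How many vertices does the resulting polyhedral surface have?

24

A square pyramid: V=5, E=8, F=5.
Attach a regular icosahedron (V=12, E=30, F=20) along a 3-gon: merge 3 vertices and 3 edges, delete both glued faces → V=14, E=35, F=23.
Attach a hendecagonal pyramid (V=12, E=22, F=12) along a 3-gon: merge 3 vertices and 3 edges, delete both glued faces → V=23, E=54, F=33.
Attach a square pyramid (V=5, E=8, F=5) along a 4-gon: merge 4 vertices and 4 edges, delete both glued faces → V=24, E=58, F=36.
Check: V − E + F = 24 − 58 + 36 = 2.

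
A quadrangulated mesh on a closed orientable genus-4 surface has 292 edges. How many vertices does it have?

140

χ = 2 − 2·4 = -6, and every face is a square so 4F = 2E.
F = 2E/4 = 146. Then V = -6 + E − F = -6 + 292 − 146 = 140.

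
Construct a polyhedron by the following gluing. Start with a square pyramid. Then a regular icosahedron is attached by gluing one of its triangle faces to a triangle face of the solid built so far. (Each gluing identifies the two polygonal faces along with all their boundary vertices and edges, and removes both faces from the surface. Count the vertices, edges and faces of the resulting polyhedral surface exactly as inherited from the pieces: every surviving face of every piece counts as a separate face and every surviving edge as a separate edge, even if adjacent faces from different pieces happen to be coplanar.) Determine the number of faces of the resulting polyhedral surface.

23

A square pyramid: V=5, E=8, F=5.
Attach a regular icosahedron (V=12, E=30, F=20) along a 3-gon: merge 3 vertices and 3 edges, delete both glued faces → V=14, E=35, F=23.
Check: V − E + F = 14 − 35 + 23 = 2.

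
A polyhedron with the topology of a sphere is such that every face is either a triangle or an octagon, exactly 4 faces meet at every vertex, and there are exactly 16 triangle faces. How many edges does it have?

32

Let x be the number of octagons; then F = 16 + x.
Edge–face incidences: 2E = 3·16 + 8·x = 48 + 8x.
Every vertex has degree 4, so 4V = 2E.
Euler: V − E + F = 2 ⇒ (2E)/4 − E + (16 + x) = 2.
Multiply by 8: 2·(2E) − 4·(2E) + 8·(16 + x) = 16, i.e. 128 + 8x − 2·(48 + 8x) = 16.
Collecting terms: −8x + 32 = 16, so −8x = −16, so x = 2.
Then 2E = 48 + 8·2 = 64, so E = 32, V = 2E/4 = 16, F = 16 + 2 = 18.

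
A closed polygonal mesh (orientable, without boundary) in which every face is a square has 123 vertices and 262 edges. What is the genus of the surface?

Every face is a square and each edge borders two faces, so 4F = 2·262, giving F = 131.
χ = V − E + F = 123 − 262 + 131 = -8.
For a closed orientable surface χ = 2 − 2g, so g = (2 − (-8))/2 = 5.

5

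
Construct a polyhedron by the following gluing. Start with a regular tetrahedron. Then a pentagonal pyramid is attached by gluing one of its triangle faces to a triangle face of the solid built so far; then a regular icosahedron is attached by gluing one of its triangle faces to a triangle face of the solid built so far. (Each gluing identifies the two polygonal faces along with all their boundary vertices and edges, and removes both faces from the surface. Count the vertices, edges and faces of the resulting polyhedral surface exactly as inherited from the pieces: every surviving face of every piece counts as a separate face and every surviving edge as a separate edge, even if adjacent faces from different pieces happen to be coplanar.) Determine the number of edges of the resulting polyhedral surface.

A regular tetrahedron: V=4, E=6, F=4.
Attach a pentagonal pyramid (V=6, E=10, F=6) along a 3-gon: merge 3 vertices and 3 edges, delete both glued faces → V=7, E=13, F=8.
Attach a regular icosahedron (V=12, E=30, F=20) along a 3-gon: merge 3 vertices and 3 edges, delete both glued faces → V=16, E=40, F=26.
Check: V − E + F = 16 − 40 + 26 = 2.

40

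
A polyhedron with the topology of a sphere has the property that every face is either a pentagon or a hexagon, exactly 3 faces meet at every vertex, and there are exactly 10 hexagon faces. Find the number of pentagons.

Let x be the number of pentagons; then F = 10 + x.
Edge–face incidences: 2E = 6·10 + 5·x = 60 + 5x.
Every vertex has degree 3, so 3V = 2E.
Euler: V − E + F = 2 ⇒ (2E)/3 − E + (10 + x) = 2.
Multiply by 6: 2·(2E) − 3·(2E) + 6·(10 + x) = 12, i.e. 60 + 6x − (60 + 5x) = 12.
Collecting terms: x = 12.
Then 2E = 60 + 5·12 = 120, so E = 60, V = 2E/3 = 40, F = 10 + 12 = 22.

12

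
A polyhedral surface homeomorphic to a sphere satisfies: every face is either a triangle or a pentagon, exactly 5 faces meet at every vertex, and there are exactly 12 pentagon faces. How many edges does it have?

150

Let x be the number of triangles; then F = 12 + x.
Edge–face incidences: 2E = 5·12 + 3·x = 60 + 3x.
Every vertex has degree 5, so 5V = 2E.
Euler: V − E + F = 2 ⇒ (2E)/5 − E + (12 + x) = 2.
Multiply by 10: 2·(2E) − 5·(2E) + 10·(12 + x) = 20, i.e. 120 + 10x − 3·(60 + 3x) = 20.
Collecting terms: x − 60 = 20, so x = 80.
Then 2E = 60 + 3·80 = 300, so E = 150, V = 2E/5 = 60, F = 12 + 80 = 92.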